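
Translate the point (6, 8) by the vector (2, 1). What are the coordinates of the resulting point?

Translation by (2, 1) (homogeneous matrix [[1, 0, 2], [0, 1, 1], [0, 0, 1]]):
x' = 6 + 2 = 8
y' = 8 + 1 = 9
Result: (8, 9)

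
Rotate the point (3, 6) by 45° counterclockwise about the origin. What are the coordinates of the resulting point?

Rotation matrix for 45°: [[cos 45°, -sin 45°], [sin 45°, cos 45°]] ≈ [[0.707107, -0.707107], [0.707107, 0.707107]]
[[0.707107, -0.707107], [0.707107, 0.707107]] × [3, 6]ᵀ ≈ [-2.1213, 6.3640]ᵀ
Result: (-2.1213, 6.3640)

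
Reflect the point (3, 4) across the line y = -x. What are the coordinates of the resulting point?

Reflection across line y = -x: (3, 4) → (-4, -3)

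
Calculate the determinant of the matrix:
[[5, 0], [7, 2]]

For a 2×2 matrix [[a, b], [c, d]], det = ad - bc
det = (5)(2) - (0)(7) = 10 - 0 = 10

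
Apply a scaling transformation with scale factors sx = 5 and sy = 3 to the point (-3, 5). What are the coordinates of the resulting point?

Scaling matrix:
[[5, 0], [0, 3]]
Result: (-3 × 5, 5 × 3) = (-15, 15)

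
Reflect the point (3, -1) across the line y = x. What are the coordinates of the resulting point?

Reflection across line y = x: (3, -1) → (-1, 3)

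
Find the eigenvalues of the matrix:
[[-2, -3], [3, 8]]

Characteristic equation: det(A - λI) = 0
λ² - (trace)λ + (det) = 0
trace = -2 + 8 = 6, det = (-2)(8) - (-3)(3) = -7
λ² - (6)λ + (-7) = 0
λ = (6 ± √((6)² - 4·(-7))) / 2 = (6 ± √64) / 2
Solving: λ = -1, 7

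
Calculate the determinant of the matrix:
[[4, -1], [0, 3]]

For a 2×2 matrix [[a, b], [c, d]], det = ad - bc
det = (4)(3) - (-1)(0) = 12 - 0 = 12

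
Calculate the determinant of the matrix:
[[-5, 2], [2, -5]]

For a 2×2 matrix [[a, b], [c, d]], det = ad - bc
det = (-5)(-5) - (2)(2) = 25 - 4 = 21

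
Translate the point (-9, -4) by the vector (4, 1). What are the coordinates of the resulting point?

Translation by (4, 1) (homogeneous matrix [[1, 0, 4], [0, 1, 1], [0, 0, 1]]):
x' = -9 + 4 = -5
y' = -4 + 1 = -3
Result: (-5, -3)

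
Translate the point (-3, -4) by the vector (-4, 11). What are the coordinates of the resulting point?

Translation by (-4, 11) (homogeneous matrix [[1, 0, -4], [0, 1, 11], [0, 0, 1]]):
x' = -3 + -4 = -7
y' = -4 + 11 = 7
Result: (-7, 7)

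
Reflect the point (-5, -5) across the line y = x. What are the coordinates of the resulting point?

Reflection across line y = x: (-5, -5) → (-5, -5)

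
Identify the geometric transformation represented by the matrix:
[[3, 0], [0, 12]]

This matrix represents: non-uniform scaling by sx = 3, sy = 12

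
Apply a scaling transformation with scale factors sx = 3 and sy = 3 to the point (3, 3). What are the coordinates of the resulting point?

Scaling matrix:
[[3, 0], [0, 3]]
Result: (3 × 3, 3 × 3) = (9, 9)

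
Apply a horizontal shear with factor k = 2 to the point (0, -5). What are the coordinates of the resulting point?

Shear matrix for horizontal shear with factor k = 2:
[[1, 2], [0, 1]]
Result: (0, -5) → (-10, -5)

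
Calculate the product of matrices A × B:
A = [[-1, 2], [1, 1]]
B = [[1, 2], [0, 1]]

Matrix multiplication:
C[0][0] = -1×1 + 2×0 = -1
C[0][1] = -1×2 + 2×1 = 0
C[1][0] = 1×1 + 1×0 = 1
C[1][1] = 1×2 + 1×1 = 3
Result: [[-1, 0], [1, 3]]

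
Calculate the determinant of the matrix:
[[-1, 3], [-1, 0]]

For a 2×2 matrix [[a, b], [c, d]], det = ad - bc
det = (-1)(0) - (3)(-1) = 0 - -3 = 3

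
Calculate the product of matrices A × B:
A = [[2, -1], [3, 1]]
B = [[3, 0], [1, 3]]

Matrix multiplication:
C[0][0] = 2×3 + -1×1 = 5
C[0][1] = 2×0 + -1×3 = -3
C[1][0] = 3×3 + 1×1 = 10
C[1][1] = 3×0 + 1×3 = 3
Result: [[5, -3], [10, 3]]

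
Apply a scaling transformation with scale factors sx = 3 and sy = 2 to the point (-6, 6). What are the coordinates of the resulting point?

Scaling matrix:
[[3, 0], [0, 2]]
Result: (-6 × 3, 6 × 2) = (-18, 12)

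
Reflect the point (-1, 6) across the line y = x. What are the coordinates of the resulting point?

Reflection across line y = x: (-1, 6) → (6, -1)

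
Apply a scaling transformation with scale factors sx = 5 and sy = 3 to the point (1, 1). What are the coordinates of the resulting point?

Scaling matrix:
[[5, 0], [0, 3]]
Result: (1 × 5, 1 × 3) = (5, 3)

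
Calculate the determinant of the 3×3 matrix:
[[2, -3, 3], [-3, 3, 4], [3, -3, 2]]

Expansion along first row:
det = 2·det([[3,4],[-3,2]]) - -3·det([[-3,4],[3,2]]) + 3·det([[-3,3],[3,-3]])
    = 2·(3·2 - 4·-3) - -3·(-3·2 - 4·3) + 3·(-3·-3 - 3·3)
    = 2·18 - -3·-18 + 3·0
    = 36 + -54 + 0 = -18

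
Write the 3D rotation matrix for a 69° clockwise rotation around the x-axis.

Rotation matrix for clockwise 69° around x-axis:
A clockwise rotation by 69° is a counterclockwise rotation by -69°.
cos(-69°) = 0.3584, sin(-69°) = -0.9336
Result: [[1, 0, 0], [0, 0.3584, 0.9336], [0, -0.9336, 0.3584]]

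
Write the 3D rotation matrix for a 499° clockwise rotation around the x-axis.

Rotation matrix for clockwise 499° around x-axis:
A clockwise rotation by 499° is a counterclockwise rotation by -499°.
cos(-499°) = -0.7547, sin(-499°) = -0.6561
Result: [[1, 0, 0], [0, -0.7547, 0.6561], [0, -0.6561, -0.7547]]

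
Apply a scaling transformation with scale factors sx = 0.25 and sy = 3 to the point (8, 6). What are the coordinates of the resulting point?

Scaling matrix:
[[0.25, 0], [0, 3]]
Result: (8 × 0.25, 6 × 3) = (2, 18)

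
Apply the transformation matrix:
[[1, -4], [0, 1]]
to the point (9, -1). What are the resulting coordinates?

Matrix multiplication:
[[1, -4], [0, 1]] × [9, -1]ᵀ
= [(1)(9) + (-4)(-1), (0)(9) + (1)(-1)]ᵀ
= [13, -1]ᵀ
Result: (13, -1)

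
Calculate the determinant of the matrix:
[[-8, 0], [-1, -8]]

For a 2×2 matrix [[a, b], [c, d]], det = ad - bc
det = (-8)(-8) - (0)(-1) = 64 - 0 = 64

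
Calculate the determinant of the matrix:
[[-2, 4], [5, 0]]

For a 2×2 matrix [[a, b], [c, d]], det = ad - bc
det = (-2)(0) - (4)(5) = 0 - 20 = -20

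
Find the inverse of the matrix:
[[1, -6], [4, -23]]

For [[a,b],[c,d]], inverse = (1/det)·[[d,-b],[-c,a]]
det = (1)(-23) - (-6)(4) = -23 - -24 = 1
Inverse = [[-23, 6], [-4, 1]]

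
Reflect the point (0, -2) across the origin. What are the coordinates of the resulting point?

Reflection across origin: (0, -2) → (0, 2)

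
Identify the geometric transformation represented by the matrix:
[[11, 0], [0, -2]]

This matrix represents: non-uniform scaling by sx = 11, sy = -2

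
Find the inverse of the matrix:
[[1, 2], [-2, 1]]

For [[a,b],[c,d]], inverse = (1/det)·[[d,-b],[-c,a]]
det = (1)(1) - (2)(-2) = 1 - -4 = 5
Inverse = (1/5)·[[1, -2], [2, 1]]
= [[1/5, -2/5], [2/5, 1/5]]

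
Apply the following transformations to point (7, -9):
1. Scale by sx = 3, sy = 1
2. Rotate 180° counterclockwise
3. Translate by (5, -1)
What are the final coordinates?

Step 1: Scale → (21, -9)
Step 2: Rotate 180° → (-21, 9)
Step 3: Translate → (-16, 8)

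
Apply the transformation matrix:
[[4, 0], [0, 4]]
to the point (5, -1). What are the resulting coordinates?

Matrix multiplication:
[[4, 0], [0, 4]] × [5, -1]ᵀ
= [(4)(5) + (0)(-1), (0)(5) + (4)(-1)]ᵀ
= [20, -4]ᵀ
Result: (20, -4)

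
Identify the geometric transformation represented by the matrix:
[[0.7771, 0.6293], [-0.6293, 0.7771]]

This matrix represents: rotation by 321° counterclockwise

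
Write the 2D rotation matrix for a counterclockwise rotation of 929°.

Rotation matrix formula: [[cos θ, -sin θ], [sin θ, cos θ]]
For θ = 929°:
cos(929°) = -0.8746
sin(929°) = -0.4848
Result: [[-0.8746, 0.4848], [-0.4848, -0.8746]]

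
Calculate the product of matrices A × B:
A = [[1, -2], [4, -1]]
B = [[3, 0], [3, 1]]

Matrix multiplication:
C[0][0] = 1×3 + -2×3 = -3
C[0][1] = 1×0 + -2×1 = -2
C[1][0] = 4×3 + -1×3 = 9
C[1][1] = 4×0 + -1×1 = -1
Result: [[-3, -2], [9, -1]]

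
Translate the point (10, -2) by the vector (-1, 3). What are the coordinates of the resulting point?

Translation by (-1, 3) (homogeneous matrix [[1, 0, -1], [0, 1, 3], [0, 0, 1]]):
x' = 10 + -1 = 9
y' = -2 + 3 = 1
Result: (9, 1)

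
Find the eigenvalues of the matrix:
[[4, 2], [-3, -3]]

Characteristic equation: det(A - λI) = 0
λ² - (trace)λ + (det) = 0
trace = 4 + -3 = 1, det = (4)(-3) - (2)(-3) = -6
λ² - (1)λ + (-6) = 0
λ = (1 ± √((1)² - 4·(-6))) / 2 = (1 ± √25) / 2
Solving: λ = -2, 3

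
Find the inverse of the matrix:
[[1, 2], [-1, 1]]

For [[a,b],[c,d]], inverse = (1/det)·[[d,-b],[-c,a]]
det = (1)(1) - (2)(-1) = 1 - -2 = 3
Inverse = (1/3)·[[1, -2], [1, 1]]
= [[1/3, -2/3], [1/3, 1/3]]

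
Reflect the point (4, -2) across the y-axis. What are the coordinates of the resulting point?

Reflection across y-axis: (4, -2) → (-4, -2)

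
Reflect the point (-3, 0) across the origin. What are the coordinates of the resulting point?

Reflection across origin: (-3, 0) → (3, 0)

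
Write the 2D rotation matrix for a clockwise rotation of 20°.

Rotation matrix formula: [[cos θ, -sin θ], [sin θ, cos θ]]
A clockwise rotation by 20° is equivalent to a counterclockwise rotation by -20°.
For θ = -20°:
cos(-20°) = 0.9397
sin(-20°) = -0.3420
Result: [[0.9397, 0.3420], [-0.3420, 0.9397]]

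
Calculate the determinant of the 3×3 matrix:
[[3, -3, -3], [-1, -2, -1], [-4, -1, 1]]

Expansion along first row:
det = 3·det([[-2,-1],[-1,1]]) - -3·det([[-1,-1],[-4,1]]) + -3·det([[-1,-2],[-4,-1]])
    = 3·(-2·1 - -1·-1) - -3·(-1·1 - -1·-4) + -3·(-1·-1 - -2·-4)
    = 3·-3 - -3·-5 + -3·-7
    = -9 + -15 + 21 = -3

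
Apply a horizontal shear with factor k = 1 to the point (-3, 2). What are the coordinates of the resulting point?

Shear matrix for horizontal shear with factor k = 1:
[[1, 1], [0, 1]]
Result: (-3, 2) → (-1, 2)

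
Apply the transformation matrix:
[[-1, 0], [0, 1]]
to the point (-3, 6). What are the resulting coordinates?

Matrix multiplication:
[[-1, 0], [0, 1]] × [-3, 6]ᵀ
= [(-1)(-3) + (0)(6), (0)(-3) + (1)(6)]ᵀ
= [3, 6]ᵀ
Result: (3, 6)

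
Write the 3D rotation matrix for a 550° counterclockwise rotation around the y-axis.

Rotation matrix for counterclockwise 550° around y-axis:
cos(550°) = -0.9848, sin(550°) = -0.1736
Result: [[-0.9848, 0, -0.1736], [0, 1, 0], [0.1736, 0, -0.9848]]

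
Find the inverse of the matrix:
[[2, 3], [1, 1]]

For [[a,b],[c,d]], inverse = (1/det)·[[d,-b],[-c,a]]
det = (2)(1) - (3)(1) = 2 - 3 = -1
Inverse = (1/-1)·[[1, -3], [-1, 2]]
= [[-1, 3], [1, -2]]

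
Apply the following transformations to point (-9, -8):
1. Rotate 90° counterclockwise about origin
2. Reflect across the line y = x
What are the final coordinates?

Step 1: Rotate 90° → (8, -9)
Step 2: Reflect across line y = x → (-9, 8)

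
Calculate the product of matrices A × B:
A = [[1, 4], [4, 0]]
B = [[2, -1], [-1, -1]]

Matrix multiplication:
C[0][0] = 1×2 + 4×-1 = -2
C[0][1] = 1×-1 + 4×-1 = -5
C[1][0] = 4×2 + 0×-1 = 8
C[1][1] = 4×-1 + 0×-1 = -4
Result: [[-2, -5], [8, -4]]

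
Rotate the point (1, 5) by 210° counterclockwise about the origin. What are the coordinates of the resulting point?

Rotation matrix for 210°: [[cos 210°, -sin 210°], [sin 210°, cos 210°]] ≈ [[-0.866025, 0.500000], [-0.500000, -0.866025]]
[[-0.866025, 0.500000], [-0.500000, -0.866025]] × [1, 5]ᵀ ≈ [1.6340, -4.8301]ᵀ
Result: (1.6340, -4.8301)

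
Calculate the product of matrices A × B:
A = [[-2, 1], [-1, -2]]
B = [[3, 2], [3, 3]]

Matrix multiplication:
C[0][0] = -2×3 + 1×3 = -3
C[0][1] = -2×2 + 1×3 = -1
C[1][0] = -1×3 + -2×3 = -9
C[1][1] = -1×2 + -2×3 = -8
Result: [[-3, -1], [-9, -8]]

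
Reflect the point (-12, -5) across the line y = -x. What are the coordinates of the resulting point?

Reflection across line y = -x: (-12, -5) → (5, 12)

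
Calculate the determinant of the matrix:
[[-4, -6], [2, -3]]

For a 2×2 matrix [[a, b], [c, d]], det = ad - bc
det = (-4)(-3) - (-6)(2) = 12 - -12 = 24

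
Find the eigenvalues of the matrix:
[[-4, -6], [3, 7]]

Characteristic equation: det(A - λI) = 0
λ² - (trace)λ + (det) = 0
trace = -4 + 7 = 3, det = (-4)(7) - (-6)(3) = -10
λ² - (3)λ + (-10) = 0
λ = (3 ± √((3)² - 4·(-10))) / 2 = (3 ± √49) / 2
Solving: λ = -2, 5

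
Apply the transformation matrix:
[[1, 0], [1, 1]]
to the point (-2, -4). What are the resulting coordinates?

Matrix multiplication:
[[1, 0], [1, 1]] × [-2, -4]ᵀ
= [(1)(-2) + (0)(-4), (1)(-2) + (1)(-4)]ᵀ
= [-2, -6]ᵀ
Result: (-2, -6)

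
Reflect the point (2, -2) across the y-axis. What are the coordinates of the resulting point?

Reflection across y-axis: (2, -2) → (-2, -2)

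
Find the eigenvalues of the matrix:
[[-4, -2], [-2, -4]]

Characteristic equation: det(A - λI) = 0
λ² - (trace)λ + (det) = 0
trace = -4 + -4 = -8, det = (-4)(-4) - (-2)(-2) = 12
λ² - (-8)λ + (12) = 0
λ = (-8 ± √((-8)² - 4·(12))) / 2 = (-8 ± √16) / 2
Solving: λ = -6, -2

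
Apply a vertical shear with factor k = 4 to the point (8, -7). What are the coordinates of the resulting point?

Shear matrix for vertical shear with factor k = 4:
[[1, 0], [4, 1]]
Result: (8, -7) → (8, 25)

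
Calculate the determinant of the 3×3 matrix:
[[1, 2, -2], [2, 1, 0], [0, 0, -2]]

Expansion along first row:
det = 1·det([[1,0],[0,-2]]) - 2·det([[2,0],[0,-2]]) + -2·det([[2,1],[0,0]])
    = 1·(1·-2 - 0·0) - 2·(2·-2 - 0·0) + -2·(2·0 - 1·0)
    = 1·-2 - 2·-4 + -2·0
    = -2 + 8 + 0 = 6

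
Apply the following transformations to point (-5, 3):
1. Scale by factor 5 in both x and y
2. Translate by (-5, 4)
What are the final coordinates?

Step 1: Scale (-5, 3) by 5 → (-25, 15)
Step 2: Translate by (-5, 4) → (-30, 19)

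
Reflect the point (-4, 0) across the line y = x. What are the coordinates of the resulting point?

Reflection across line y = x: (-4, 0) → (0, -4)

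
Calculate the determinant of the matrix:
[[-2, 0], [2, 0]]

For a 2×2 matrix [[a, b], [c, d]], det = ad - bc
det = (-2)(0) - (0)(2) = 0 - 0 = 0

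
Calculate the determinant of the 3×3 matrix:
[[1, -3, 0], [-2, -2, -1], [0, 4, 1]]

Expansion along first row:
det = 1·det([[-2,-1],[4,1]]) - -3·det([[-2,-1],[0,1]]) + 0·det([[-2,-2],[0,4]])
    = 1·(-2·1 - -1·4) - -3·(-2·1 - -1·0) + 0·(-2·4 - -2·0)
    = 1·2 - -3·-2 + 0·-8
    = 2 + -6 + 0 = -4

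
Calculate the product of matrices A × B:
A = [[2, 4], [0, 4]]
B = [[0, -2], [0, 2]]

Matrix multiplication:
C[0][0] = 2×0 + 4×0 = 0
C[0][1] = 2×-2 + 4×2 = 4
C[1][0] = 0×0 + 4×0 = 0
C[1][1] = 0×-2 + 4×2 = 8
Result: [[0, 4], [0, 8]]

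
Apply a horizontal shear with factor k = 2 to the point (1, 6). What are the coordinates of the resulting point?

Shear matrix for horizontal shear with factor k = 2:
[[1, 2], [0, 1]]
Result: (1, 6) → (13, 6)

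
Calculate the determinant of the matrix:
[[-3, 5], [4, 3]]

For a 2×2 matrix [[a, b], [c, d]], det = ad - bc
det = (-3)(3) - (5)(4) = -9 - 20 = -29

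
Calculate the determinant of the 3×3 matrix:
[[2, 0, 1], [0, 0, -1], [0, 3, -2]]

Expansion along first row:
det = 2·det([[0,-1],[3,-2]]) - 0·det([[0,-1],[0,-2]]) + 1·det([[0,0],[0,3]])
    = 2·(0·-2 - -1·3) - 0·(0·-2 - -1·0) + 1·(0·3 - 0·0)
    = 2·3 - 0·0 + 1·0
    = 6 + 0 + 0 = 6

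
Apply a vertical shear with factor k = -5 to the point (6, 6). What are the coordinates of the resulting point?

Shear matrix for vertical shear with factor k = -5:
[[1, 0], [-5, 1]]
Result: (6, 6) → (6, -24)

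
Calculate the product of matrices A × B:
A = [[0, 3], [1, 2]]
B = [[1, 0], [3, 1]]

Matrix multiplication:
C[0][0] = 0×1 + 3×3 = 9
C[0][1] = 0×0 + 3×1 = 3
C[1][0] = 1×1 + 2×3 = 7
C[1][1] = 1×0 + 2×1 = 2
Result: [[9, 3], [7, 2]]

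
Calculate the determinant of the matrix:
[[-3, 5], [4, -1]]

For a 2×2 matrix [[a, b], [c, d]], det = ad - bc
det = (-3)(-1) - (5)(4) = 3 - 20 = -17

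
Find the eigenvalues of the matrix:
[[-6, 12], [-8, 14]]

Characteristic equation: det(A - λI) = 0
λ² - (trace)λ + (det) = 0
trace = -6 + 14 = 8, det = (-6)(14) - (12)(-8) = 12
λ² - (8)λ + (12) = 0
λ = (8 ± √((8)² - 4·(12))) / 2 = (8 ± √16) / 2
Solving: λ = 2, 6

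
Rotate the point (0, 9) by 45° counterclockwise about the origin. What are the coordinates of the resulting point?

Rotation matrix for 45°: [[cos 45°, -sin 45°], [sin 45°, cos 45°]] ≈ [[0.707107, -0.707107], [0.707107, 0.707107]]
[[0.707107, -0.707107], [0.707107, 0.707107]] × [0, 9]ᵀ ≈ [-6.3640, 6.3640]ᵀ
Result: (-6.3640, 6.3640)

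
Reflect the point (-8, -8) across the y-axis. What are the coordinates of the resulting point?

Reflection across y-axis: (-8, -8) → (8, -8)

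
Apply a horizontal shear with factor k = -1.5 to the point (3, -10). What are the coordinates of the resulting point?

Shear matrix for horizontal shear with factor k = -1.5:
[[1, -1.50], [0, 1]]
Result: (3, -10) → (18, -10)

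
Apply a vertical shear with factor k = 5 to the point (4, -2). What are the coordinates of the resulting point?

Shear matrix for vertical shear with factor k = 5:
[[1, 0], [5, 1]]
Result: (4, -2) → (4, 18)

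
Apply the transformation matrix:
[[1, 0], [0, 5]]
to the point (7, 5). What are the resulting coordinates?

Matrix multiplication:
[[1, 0], [0, 5]] × [7, 5]ᵀ
= [(1)(7) + (0)(5), (0)(7) + (5)(5)]ᵀ
= [7, 25]ᵀ
Result: (7, 25)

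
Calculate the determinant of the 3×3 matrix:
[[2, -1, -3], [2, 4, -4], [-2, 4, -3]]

Expansion along first row:
det = 2·det([[4,-4],[4,-3]]) - -1·det([[2,-4],[-2,-3]]) + -3·det([[2,4],[-2,4]])
    = 2·(4·-3 - -4·4) - -1·(2·-3 - -4·-2) + -3·(2·4 - 4·-2)
    = 2·4 - -1·-14 + -3·16
    = 8 + -14 + -48 = -54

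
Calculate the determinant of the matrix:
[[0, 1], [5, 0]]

For a 2×2 matrix [[a, b], [c, d]], det = ad - bc
det = (0)(0) - (1)(5) = 0 - 5 = -5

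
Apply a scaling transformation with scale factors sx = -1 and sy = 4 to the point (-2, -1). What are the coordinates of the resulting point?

Scaling matrix:
[[-1, 0], [0, 4]]
Result: (-2 × -1, -1 × 4) = (2, -4)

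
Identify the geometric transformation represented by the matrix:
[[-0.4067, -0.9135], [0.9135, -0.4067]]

This matrix represents: rotation by 114° counterclockwise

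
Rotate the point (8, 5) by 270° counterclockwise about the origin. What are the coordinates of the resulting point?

Rotation matrix for 270°: [[cos 270°, -sin 270°], [sin 270°, cos 270°]] = [[0, 1], [-1, 0]]
[[0, 1], [-1, 0]] × [8, 5]ᵀ = [5, -8]ᵀ
Result: (5, -8)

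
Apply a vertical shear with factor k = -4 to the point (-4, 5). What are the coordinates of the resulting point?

Shear matrix for vertical shear with factor k = -4:
[[1, 0], [-4, 1]]
Result: (-4, 5) → (-4, 21)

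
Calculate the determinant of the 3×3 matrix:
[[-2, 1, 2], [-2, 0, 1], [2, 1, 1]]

Expansion along first row:
det = -2·det([[0,1],[1,1]]) - 1·det([[-2,1],[2,1]]) + 2·det([[-2,0],[2,1]])
    = -2·(0·1 - 1·1) - 1·(-2·1 - 1·2) + 2·(-2·1 - 0·2)
    = -2·-1 - 1·-4 + 2·-2
    = 2 + 4 + -4 = 2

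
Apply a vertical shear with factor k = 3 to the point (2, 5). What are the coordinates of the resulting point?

Shear matrix for vertical shear with factor k = 3:
[[1, 0], [3, 1]]
Result: (2, 5) → (2, 11)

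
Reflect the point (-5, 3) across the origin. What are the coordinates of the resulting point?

Reflection across origin: (-5, 3) → (5, -3)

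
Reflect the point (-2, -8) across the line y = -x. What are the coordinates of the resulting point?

Reflection across line y = -x: (-2, -8) → (8, 2)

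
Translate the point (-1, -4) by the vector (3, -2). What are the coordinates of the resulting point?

Translation by (3, -2) (homogeneous matrix [[1, 0, 3], [0, 1, -2], [0, 0, 1]]):
x' = -1 + 3 = 2
y' = -4 + -2 = -6
Result: (2, -6)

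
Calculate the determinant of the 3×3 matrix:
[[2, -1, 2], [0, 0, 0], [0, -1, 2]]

Expansion along first row:
det = 2·det([[0,0],[-1,2]]) - -1·det([[0,0],[0,2]]) + 2·det([[0,0],[0,-1]])
    = 2·(0·2 - 0·-1) - -1·(0·2 - 0·0) + 2·(0·-1 - 0·0)
    = 2·0 - -1·0 + 2·0
    = 0 + 0 + 0 = 0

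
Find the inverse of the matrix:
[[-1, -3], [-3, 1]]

For [[a,b],[c,d]], inverse = (1/det)·[[d,-b],[-c,a]]
det = (-1)(1) - (-3)(-3) = -1 - 9 = -10
Inverse = (1/-10)·[[1, 3], [3, -1]]
= [[-1/10, -3/10], [-3/10, 1/10]]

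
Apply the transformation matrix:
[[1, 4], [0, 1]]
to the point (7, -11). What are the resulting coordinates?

Matrix multiplication:
[[1, 4], [0, 1]] × [7, -11]ᵀ
= [(1)(7) + (4)(-11), (0)(7) + (1)(-11)]ᵀ
= [-37, -11]ᵀ
Result: (-37, -11)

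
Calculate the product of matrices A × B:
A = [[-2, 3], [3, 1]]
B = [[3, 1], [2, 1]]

Matrix multiplication:
C[0][0] = -2×3 + 3×2 = 0
C[0][1] = -2×1 + 3×1 = 1
C[1][0] = 3×3 + 1×2 = 11
C[1][1] = 3×1 + 1×1 = 4
Result: [[0, 1], [11, 4]]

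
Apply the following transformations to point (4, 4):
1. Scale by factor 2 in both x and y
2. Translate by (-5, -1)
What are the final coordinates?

Step 1: Scale (4, 4) by 2 → (8, 8)
Step 2: Translate by (-5, -1) → (3, 7)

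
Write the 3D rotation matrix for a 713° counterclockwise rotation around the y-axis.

Rotation matrix for counterclockwise 713° around y-axis:
cos(713°) = 0.9925, sin(713°) = -0.1219
Result: [[0.9925, 0, -0.1219], [0, 1, 0], [0.1219, 0, 0.9925]]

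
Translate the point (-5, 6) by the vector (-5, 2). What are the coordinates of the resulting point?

Translation by (-5, 2) (homogeneous matrix [[1, 0, -5], [0, 1, 2], [0, 0, 1]]):
x' = -5 + -5 = -10
y' = 6 + 2 = 8
Result: (-10, 8)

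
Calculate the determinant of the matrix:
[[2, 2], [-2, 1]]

For a 2×2 matrix [[a, b], [c, d]], det = ad - bc
det = (2)(1) - (2)(-2) = 2 - -4 = 6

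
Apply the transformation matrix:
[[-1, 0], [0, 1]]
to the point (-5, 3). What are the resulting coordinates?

Matrix multiplication:
[[-1, 0], [0, 1]] × [-5, 3]ᵀ
= [(-1)(-5) + (0)(3), (0)(-5) + (1)(3)]ᵀ
= [5, 3]ᵀ
Result: (5, 3)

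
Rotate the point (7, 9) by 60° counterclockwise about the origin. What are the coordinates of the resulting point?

Rotation matrix for 60°: [[cos 60°, -sin 60°], [sin 60°, cos 60°]] ≈ [[0.500000, -0.866025], [0.866025, 0.500000]]
[[0.500000, -0.866025], [0.866025, 0.500000]] × [7, 9]ᵀ ≈ [-4.2942, 10.5622]ᵀ
Result: (-4.2942, 10.5622)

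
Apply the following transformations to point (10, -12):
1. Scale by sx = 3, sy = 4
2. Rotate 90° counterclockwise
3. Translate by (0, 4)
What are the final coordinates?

Step 1: Scale → (30, -48)
Step 2: Rotate 90° → (48, 30)
Step 3: Translate → (48, 34)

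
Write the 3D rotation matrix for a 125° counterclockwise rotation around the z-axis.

Rotation matrix for counterclockwise 125° around z-axis:
cos(125°) = -0.5736, sin(125°) = 0.8192
Result: [[-0.5736, -0.8192, 0], [0.8192, -0.5736, 0], [0, 0, 1]]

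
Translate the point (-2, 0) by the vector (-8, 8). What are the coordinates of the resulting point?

Translation by (-8, 8) (homogeneous matrix [[1, 0, -8], [0, 1, 8], [0, 0, 1]]):
x' = -2 + -8 = -10
y' = 0 + 8 = 8
Result: (-10, 8)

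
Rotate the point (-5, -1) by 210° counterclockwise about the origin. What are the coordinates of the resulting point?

Rotation matrix for 210°: [[cos 210°, -sin 210°], [sin 210°, cos 210°]] ≈ [[-0.866025, 0.500000], [-0.500000, -0.866025]]
[[-0.866025, 0.500000], [-0.500000, -0.866025]] × [-5, -1]ᵀ ≈ [3.8301, 3.3660]ᵀ
Result: (3.8301, 3.3660)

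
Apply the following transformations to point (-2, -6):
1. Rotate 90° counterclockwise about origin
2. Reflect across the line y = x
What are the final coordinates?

Step 1: Rotate 90° → (6, -2)
Step 2: Reflect across line y = x → (-2, 6)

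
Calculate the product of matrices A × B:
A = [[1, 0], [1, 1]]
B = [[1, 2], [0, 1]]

Matrix multiplication:
C[0][0] = 1×1 + 0×0 = 1
C[0][1] = 1×2 + 0×1 = 2
C[1][0] = 1×1 + 1×0 = 1
C[1][1] = 1×2 + 1×1 = 3
Result: [[1, 2], [1, 3]]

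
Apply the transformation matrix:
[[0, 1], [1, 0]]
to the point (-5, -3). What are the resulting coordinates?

Matrix multiplication:
[[0, 1], [1, 0]] × [-5, -3]ᵀ
= [(0)(-5) + (1)(-3), (1)(-5) + (0)(-3)]ᵀ
= [-3, -5]ᵀ
Result: (-3, -5)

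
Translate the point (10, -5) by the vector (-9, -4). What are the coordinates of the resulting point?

Translation by (-9, -4) (homogeneous matrix [[1, 0, -9], [0, 1, -4], [0, 0, 1]]):
x' = 10 + -9 = 1
y' = -5 + -4 = -9
Result: (1, -9)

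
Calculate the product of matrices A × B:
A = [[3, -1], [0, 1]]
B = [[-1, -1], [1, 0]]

Matrix multiplication:
C[0][0] = 3×-1 + -1×1 = -4
C[0][1] = 3×-1 + -1×0 = -3
C[1][0] = 0×-1 + 1×1 = 1
C[1][1] = 0×-1 + 1×0 = 0
Result: [[-4, -3], [1, 0]]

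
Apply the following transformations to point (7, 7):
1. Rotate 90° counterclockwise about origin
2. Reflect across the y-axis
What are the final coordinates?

Step 1: Rotate 90° → (-7, 7)
Step 2: Reflect across y-axis → (7, 7)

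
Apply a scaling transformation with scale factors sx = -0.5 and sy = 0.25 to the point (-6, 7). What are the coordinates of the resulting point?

Scaling matrix:
[[-0.50, 0], [0, 0.25]]
Result: (-6 × -0.5, 7 × 0.25) = (3, 1.75)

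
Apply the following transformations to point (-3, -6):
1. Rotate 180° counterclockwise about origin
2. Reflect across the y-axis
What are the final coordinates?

Step 1: Rotate 180° → (3, 6)
Step 2: Reflect across y-axis → (-3, 6)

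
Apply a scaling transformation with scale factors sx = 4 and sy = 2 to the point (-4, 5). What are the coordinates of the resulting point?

Scaling matrix:
[[4, 0], [0, 2]]
Result: (-4 × 4, 5 × 2) = (-16, 10)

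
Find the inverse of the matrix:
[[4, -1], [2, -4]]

For [[a,b],[c,d]], inverse = (1/det)·[[d,-b],[-c,a]]
det = (4)(-4) - (-1)(2) = -16 - -2 = -14
Inverse = (1/-14)·[[-4, 1], [-2, 4]]
= [[2/7, -1/14], [1/7, -2/7]]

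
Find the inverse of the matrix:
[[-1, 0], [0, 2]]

For [[a,b],[c,d]], inverse = (1/det)·[[d,-b],[-c,a]]
det = (-1)(2) - (0)(0) = -2 - 0 = -2
Inverse = (1/-2)·[[2, 0], [0, -1]]
= [[-1, 0], [0, 1/2]]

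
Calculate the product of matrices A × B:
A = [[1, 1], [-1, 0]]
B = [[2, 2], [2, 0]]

Matrix multiplication:
C[0][0] = 1×2 + 1×2 = 4
C[0][1] = 1×2 + 1×0 = 2
C[1][0] = -1×2 + 0×2 = -2
C[1][1] = -1×2 + 0×0 = -2
Result: [[4, 2], [-2, -2]]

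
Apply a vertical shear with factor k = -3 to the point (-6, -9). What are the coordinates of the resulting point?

Shear matrix for vertical shear with factor k = -3:
[[1, 0], [-3, 1]]
Result: (-6, -9) → (-6, 9)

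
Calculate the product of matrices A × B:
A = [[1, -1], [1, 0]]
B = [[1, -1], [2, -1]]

Matrix multiplication:
C[0][0] = 1×1 + -1×2 = -1
C[0][1] = 1×-1 + -1×-1 = 0
C[1][0] = 1×1 + 0×2 = 1
C[1][1] = 1×-1 + 0×-1 = -1
Result: [[-1, 0], [1, -1]]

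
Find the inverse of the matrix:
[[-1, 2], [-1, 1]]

For [[a,b],[c,d]], inverse = (1/det)·[[d,-b],[-c,a]]
det = (-1)(1) - (2)(-1) = -1 - -2 = 1
Inverse = [[1, -2], [1, -1]]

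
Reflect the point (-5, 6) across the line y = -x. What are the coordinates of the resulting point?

Reflection across line y = -x: (-5, 6) → (-6, 5)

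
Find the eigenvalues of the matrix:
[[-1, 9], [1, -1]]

Characteristic equation: det(A - λI) = 0
λ² - (trace)λ + (det) = 0
trace = -1 + -1 = -2, det = (-1)(-1) - (9)(1) = -8
λ² - (-2)λ + (-8) = 0
λ = (-2 ± √((-2)² - 4·(-8))) / 2 = (-2 ± √36) / 2
Solving: λ = -4, 2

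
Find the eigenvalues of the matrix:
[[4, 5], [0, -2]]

Characteristic equation: det(A - λI) = 0
λ² - (trace)λ + (det) = 0
trace = 4 + -2 = 2, det = (4)(-2) - (5)(0) = -8
λ² - (2)λ + (-8) = 0
λ = (2 ± √((2)² - 4·(-8))) / 2 = (2 ± √36) / 2
Solving: λ = -2, 4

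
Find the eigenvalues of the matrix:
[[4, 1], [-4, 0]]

Characteristic equation: det(A - λI) = 0
λ² - (trace)λ + (det) = 0
trace = 4 + 0 = 4, det = (4)(0) - (1)(-4) = 4
λ² - (4)λ + (4) = 0
λ = (4 ± √((4)² - 4·(4))) / 2 = (4 ± √0) / 2
Solving: λ = 2, 2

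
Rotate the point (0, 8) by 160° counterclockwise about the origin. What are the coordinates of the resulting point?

Rotation matrix for 160°: [[cos 160°, -sin 160°], [sin 160°, cos 160°]] ≈ [[-0.939693, -0.342020], [0.342020, -0.939693]]
[[-0.939693, -0.342020], [0.342020, -0.939693]] × [0, 8]ᵀ ≈ [-2.7362, -7.5175]ᵀ
Result: (-2.7362, -7.5175)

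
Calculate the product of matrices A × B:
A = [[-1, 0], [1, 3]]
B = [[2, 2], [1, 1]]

Matrix multiplication:
C[0][0] = -1×2 + 0×1 = -2
C[0][1] = -1×2 + 0×1 = -2
C[1][0] = 1×2 + 3×1 = 5
C[1][1] = 1×2 + 3×1 = 5
Result: [[-2, -2], [5, 5]]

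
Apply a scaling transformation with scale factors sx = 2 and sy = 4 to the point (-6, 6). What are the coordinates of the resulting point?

Scaling matrix:
[[2, 0], [0, 4]]
Result: (-6 × 2, 6 × 4) = (-12, 24)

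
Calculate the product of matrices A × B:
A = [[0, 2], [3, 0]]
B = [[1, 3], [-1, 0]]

Matrix multiplication:
C[0][0] = 0×1 + 2×-1 = -2
C[0][1] = 0×3 + 2×0 = 0
C[1][0] = 3×1 + 0×-1 = 3
C[1][1] = 3×3 + 0×0 = 9
Result: [[-2, 0], [3, 9]]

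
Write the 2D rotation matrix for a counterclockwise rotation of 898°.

Rotation matrix formula: [[cos θ, -sin θ], [sin θ, cos θ]]
For θ = 898°:
cos(898°) = -0.9994
sin(898°) = 0.0349
Result: [[-0.9994, -0.0349], [0.0349, -0.9994]]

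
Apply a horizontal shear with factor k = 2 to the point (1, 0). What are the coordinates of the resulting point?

Shear matrix for horizontal shear with factor k = 2:
[[1, 2], [0, 1]]
Result: (1, 0) → (1, 0)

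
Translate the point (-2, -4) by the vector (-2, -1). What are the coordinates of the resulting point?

Translation by (-2, -1) (homogeneous matrix [[1, 0, -2], [0, 1, -1], [0, 0, 1]]):
x' = -2 + -2 = -4
y' = -4 + -1 = -5
Result: (-4, -5)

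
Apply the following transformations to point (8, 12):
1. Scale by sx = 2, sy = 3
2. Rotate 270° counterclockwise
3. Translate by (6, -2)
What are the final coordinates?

Step 1: Scale → (16, 36)
Step 2: Rotate 270° → (36, -16)
Step 3: Translate → (42, -18)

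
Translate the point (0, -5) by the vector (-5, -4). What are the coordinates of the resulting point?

Translation by (-5, -4) (homogeneous matrix [[1, 0, -5], [0, 1, -4], [0, 0, 1]]):
x' = 0 + -5 = -5
y' = -5 + -4 = -9
Result: (-5, -9)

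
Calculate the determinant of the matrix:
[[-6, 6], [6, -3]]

For a 2×2 matrix [[a, b], [c, d]], det = ad - bc
det = (-6)(-3) - (6)(6) = 18 - 36 = -18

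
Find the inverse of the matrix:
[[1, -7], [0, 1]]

For [[a,b],[c,d]], inverse = (1/det)·[[d,-b],[-c,a]]
det = (1)(1) - (-7)(0) = 1 - 0 = 1
Inverse = [[1, 7], [0, 1]]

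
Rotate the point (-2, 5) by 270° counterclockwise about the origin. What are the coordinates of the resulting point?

Rotation matrix for 270°: [[cos 270°, -sin 270°], [sin 270°, cos 270°]] = [[0, 1], [-1, 0]]
[[0, 1], [-1, 0]] × [-2, 5]ᵀ = [5, 2]ᵀ
Result: (5, 2)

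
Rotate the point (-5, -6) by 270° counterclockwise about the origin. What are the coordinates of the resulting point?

Rotation matrix for 270°: [[cos 270°, -sin 270°], [sin 270°, cos 270°]] = [[0, 1], [-1, 0]]
[[0, 1], [-1, 0]] × [-5, -6]ᵀ = [-6, 5]ᵀ
Result: (-6, 5)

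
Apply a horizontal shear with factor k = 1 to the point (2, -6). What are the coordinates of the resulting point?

Shear matrix for horizontal shear with factor k = 1:
[[1, 1], [0, 1]]
Result: (2, -6) → (-4, -6)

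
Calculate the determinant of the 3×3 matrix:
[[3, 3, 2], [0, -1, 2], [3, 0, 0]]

Expansion along first row:
det = 3·det([[-1,2],[0,0]]) - 3·det([[0,2],[3,0]]) + 2·det([[0,-1],[3,0]])
    = 3·(-1·0 - 2·0) - 3·(0·0 - 2·3) + 2·(0·0 - -1·3)
    = 3·0 - 3·-6 + 2·3
    = 0 + 18 + 6 = 24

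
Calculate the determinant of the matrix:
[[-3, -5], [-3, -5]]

For a 2×2 matrix [[a, b], [c, d]], det = ad - bc
det = (-3)(-5) - (-5)(-3) = 15 - 15 = 0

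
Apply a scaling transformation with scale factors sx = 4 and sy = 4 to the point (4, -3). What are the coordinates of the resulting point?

Scaling matrix:
[[4, 0], [0, 4]]
Result: (4 × 4, -3 × 4) = (16, -12)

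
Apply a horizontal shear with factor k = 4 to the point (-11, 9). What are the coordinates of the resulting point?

Shear matrix for horizontal shear with factor k = 4:
[[1, 4], [0, 1]]
Result: (-11, 9) → (25, 9)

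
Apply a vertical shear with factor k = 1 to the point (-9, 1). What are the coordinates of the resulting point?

Shear matrix for vertical shear with factor k = 1:
[[1, 0], [1, 1]]
Result: (-9, 1) → (-9, -8)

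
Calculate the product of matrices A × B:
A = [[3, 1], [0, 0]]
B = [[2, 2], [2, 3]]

Matrix multiplication:
C[0][0] = 3×2 + 1×2 = 8
C[0][1] = 3×2 + 1×3 = 9
C[1][0] = 0×2 + 0×2 = 0
C[1][1] = 0×2 + 0×3 = 0
Result: [[8, 9], [0, 0]]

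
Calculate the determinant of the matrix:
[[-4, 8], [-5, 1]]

For a 2×2 matrix [[a, b], [c, d]], det = ad - bc
det = (-4)(1) - (8)(-5) = -4 - -40 = 36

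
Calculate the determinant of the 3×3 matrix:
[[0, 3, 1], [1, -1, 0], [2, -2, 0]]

Expansion along first row:
det = 0·det([[-1,0],[-2,0]]) - 3·det([[1,0],[2,0]]) + 1·det([[1,-1],[2,-2]])
    = 0·(-1·0 - 0·-2) - 3·(1·0 - 0·2) + 1·(1·-2 - -1·2)
    = 0·0 - 3·0 + 1·0
    = 0 + 0 + 0 = 0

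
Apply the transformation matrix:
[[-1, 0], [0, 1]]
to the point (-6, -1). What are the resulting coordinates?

Matrix multiplication:
[[-1, 0], [0, 1]] × [-6, -1]ᵀ
= [(-1)(-6) + (0)(-1), (0)(-6) + (1)(-1)]ᵀ
= [6, -1]ᵀ
Result: (6, -1)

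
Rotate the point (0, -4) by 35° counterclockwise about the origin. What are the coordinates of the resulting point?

Rotation matrix for 35°: [[cos 35°, -sin 35°], [sin 35°, cos 35°]] ≈ [[0.819152, -0.573576], [0.573576, 0.819152]]
[[0.819152, -0.573576], [0.573576, 0.819152]] × [0, -4]ᵀ ≈ [2.2943, -3.2766]ᵀ
Result: (2.2943, -3.2766)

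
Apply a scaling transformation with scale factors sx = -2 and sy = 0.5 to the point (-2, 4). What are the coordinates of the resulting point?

Scaling matrix:
[[-2, 0], [0, 0.50]]
Result: (-2 × -2, 4 × 0.5) = (4, 2)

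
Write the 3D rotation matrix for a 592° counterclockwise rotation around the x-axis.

Rotation matrix for counterclockwise 592° around x-axis:
cos(592°) = -0.6157, sin(592°) = -0.7880
Result: [[1, 0, 0], [0, -0.6157, 0.7880], [0, -0.7880, -0.6157]]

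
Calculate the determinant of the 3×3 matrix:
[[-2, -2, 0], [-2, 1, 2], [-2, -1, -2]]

Expansion along first row:
det = -2·det([[1,2],[-1,-2]]) - -2·det([[-2,2],[-2,-2]]) + 0·det([[-2,1],[-2,-1]])
    = -2·(1·-2 - 2·-1) - -2·(-2·-2 - 2·-2) + 0·(-2·-1 - 1·-2)
    = -2·0 - -2·8 + 0·4
    = 0 + 16 + 0 = 16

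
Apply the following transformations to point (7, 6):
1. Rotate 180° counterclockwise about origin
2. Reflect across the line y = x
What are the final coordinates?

Step 1: Rotate 180° → (-7, -6)
Step 2: Reflect across line y = x → (-6, -7)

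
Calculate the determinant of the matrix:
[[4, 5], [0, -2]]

For a 2×2 matrix [[a, b], [c, d]], det = ad - bc
det = (4)(-2) - (5)(0) = -8 - 0 = -8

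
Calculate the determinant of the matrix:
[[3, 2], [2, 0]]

For a 2×2 matrix [[a, b], [c, d]], det = ad - bc
det = (3)(0) - (2)(2) = 0 - 4 = -4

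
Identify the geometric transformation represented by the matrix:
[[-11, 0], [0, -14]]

This matrix represents: non-uniform scaling by sx = -11, sy = -14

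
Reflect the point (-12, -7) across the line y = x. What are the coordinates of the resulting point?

Reflection across line y = x: (-12, -7) → (-7, -12)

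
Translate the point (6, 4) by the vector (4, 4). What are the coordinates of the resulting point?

Translation by (4, 4) (homogeneous matrix [[1, 0, 4], [0, 1, 4], [0, 0, 1]]):
x' = 6 + 4 = 10
y' = 4 + 4 = 8
Result: (10, 8)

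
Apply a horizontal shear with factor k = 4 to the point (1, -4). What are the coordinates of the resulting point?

Shear matrix for horizontal shear with factor k = 4:
[[1, 4], [0, 1]]
Result: (1, -4) → (-15, -4)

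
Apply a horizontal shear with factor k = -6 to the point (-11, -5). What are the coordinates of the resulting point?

Shear matrix for horizontal shear with factor k = -6:
[[1, -6], [0, 1]]
Result: (-11, -5) → (19, -5)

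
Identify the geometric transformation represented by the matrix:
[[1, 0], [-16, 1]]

This matrix represents: vertical shear with factor -16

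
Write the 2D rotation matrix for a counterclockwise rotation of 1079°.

Rotation matrix formula: [[cos θ, -sin θ], [sin θ, cos θ]]
For θ = 1079°:
cos(1079°) = 0.9998
sin(1079°) = -0.0175
Result: [[0.9998, 0.0175], [-0.0175, 0.9998]]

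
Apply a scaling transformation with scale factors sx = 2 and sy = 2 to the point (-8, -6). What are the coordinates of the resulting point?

Scaling matrix:
[[2, 0], [0, 2]]
Result: (-8 × 2, -6 × 2) = (-16, -12)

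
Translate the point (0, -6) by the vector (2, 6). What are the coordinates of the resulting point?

Translation by (2, 6) (homogeneous matrix [[1, 0, 2], [0, 1, 6], [0, 0, 1]]):
x' = 0 + 2 = 2
y' = -6 + 6 = 0
Result: (2, 0)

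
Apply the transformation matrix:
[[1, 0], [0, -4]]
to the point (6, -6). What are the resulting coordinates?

Matrix multiplication:
[[1, 0], [0, -4]] × [6, -6]ᵀ
= [(1)(6) + (0)(-6), (0)(6) + (-4)(-6)]ᵀ
= [6, 24]ᵀ
Result: (6, 24)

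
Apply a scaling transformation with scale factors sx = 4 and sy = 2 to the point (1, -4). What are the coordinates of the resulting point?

Scaling matrix:
[[4, 0], [0, 2]]
Result: (1 × 4, -4 × 2) = (4, -8)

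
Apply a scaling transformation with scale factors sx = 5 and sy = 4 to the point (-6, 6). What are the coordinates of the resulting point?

Scaling matrix:
[[5, 0], [0, 4]]
Result: (-6 × 5, 6 × 4) = (-30, 24)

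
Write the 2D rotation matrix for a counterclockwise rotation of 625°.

Rotation matrix formula: [[cos θ, -sin θ], [sin θ, cos θ]]
For θ = 625°:
cos(625°) = -0.0872
sin(625°) = -0.9962
Result: [[-0.0872, 0.9962], [-0.9962, -0.0872]]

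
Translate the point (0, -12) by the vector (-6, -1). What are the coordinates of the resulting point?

Translation by (-6, -1) (homogeneous matrix [[1, 0, -6], [0, 1, -1], [0, 0, 1]]):
x' = 0 + -6 = -6
y' = -12 + -1 = -13
Result: (-6, -13)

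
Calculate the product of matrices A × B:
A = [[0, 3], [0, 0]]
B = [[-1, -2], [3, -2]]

Matrix multiplication:
C[0][0] = 0×-1 + 3×3 = 9
C[0][1] = 0×-2 + 3×-2 = -6
C[1][0] = 0×-1 + 0×3 = 0
C[1][1] = 0×-2 + 0×-2 = 0
Result: [[9, -6], [0, 0]]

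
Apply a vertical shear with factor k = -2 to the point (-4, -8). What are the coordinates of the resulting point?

Shear matrix for vertical shear with factor k = -2:
[[1, 0], [-2, 1]]
Result: (-4, -8) → (-4, 0)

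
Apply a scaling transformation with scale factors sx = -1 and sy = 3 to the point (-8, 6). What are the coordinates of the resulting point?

Scaling matrix:
[[-1, 0], [0, 3]]
Result: (-8 × -1, 6 × 3) = (8, 18)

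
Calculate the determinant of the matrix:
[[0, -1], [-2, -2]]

For a 2×2 matrix [[a, b], [c, d]], det = ad - bc
det = (0)(-2) - (-1)(-2) = 0 - 2 = -2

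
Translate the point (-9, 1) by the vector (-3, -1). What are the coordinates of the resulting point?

Translation by (-3, -1) (homogeneous matrix [[1, 0, -3], [0, 1, -1], [0, 0, 1]]):
x' = -9 + -3 = -12
y' = 1 + -1 = 0
Result: (-12, 0)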